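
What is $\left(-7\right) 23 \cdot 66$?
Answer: $-10626$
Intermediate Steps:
$\left(-7\right) 23 \cdot 66 = \left(-161\right) 66 = -10626$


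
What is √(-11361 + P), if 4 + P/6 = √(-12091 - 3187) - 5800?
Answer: √(-46185 + 6*I*√15278) ≈ 1.725 + 214.91*I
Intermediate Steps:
P = -34824 + 6*I*√15278 (P = -24 + 6*(√(-12091 - 3187) - 5800) = -24 + 6*(√(-15278) - 5800) = -24 + 6*(I*√15278 - 5800) = -24 + 6*(-5800 + I*√15278) = -24 + (-34800 + 6*I*√15278) = -34824 + 6*I*√15278 ≈ -34824.0 + 741.63*I)
√(-11361 + P) = √(-11361 + (-34824 + 6*I*√15278)) = √(-46185 + 6*I*√15278)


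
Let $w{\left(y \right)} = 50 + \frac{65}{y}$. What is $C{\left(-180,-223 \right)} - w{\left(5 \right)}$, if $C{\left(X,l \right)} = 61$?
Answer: $-2$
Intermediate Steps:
$C{\left(-180,-223 \right)} - w{\left(5 \right)} = 61 - \left(50 + \frac{65}{5}\right) = 61 - \left(50 + 65 \cdot \frac{1}{5}\right) = 61 - \left(50 + 13\right) = 61 - 63 = -2$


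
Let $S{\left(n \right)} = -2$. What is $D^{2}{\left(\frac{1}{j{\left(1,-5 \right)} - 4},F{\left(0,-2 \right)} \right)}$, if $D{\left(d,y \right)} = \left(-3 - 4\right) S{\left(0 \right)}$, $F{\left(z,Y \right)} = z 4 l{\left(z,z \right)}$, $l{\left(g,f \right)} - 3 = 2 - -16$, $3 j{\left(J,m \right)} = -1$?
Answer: $196$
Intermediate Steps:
$j{\left(J,m \right)} = - \frac{1}{3}$ ($j{\left(J,m \right)} = \frac{1}{3} \left(-1\right) = - \frac{1}{3}$)
$l{\left(g,f \right)} = 21$ ($l{\left(g,f \right)} = 3 + \left(2 - -16\right) = 3 + \left(2 + 16\right) = 3 + 18 = 21$)
$F{\left(z,Y \right)} = 84 z$ ($F{\left(z,Y \right)} = z 4 \cdot 21 = 4 z 21 = 84 z$)
$D{\left(d,y \right)} = 14$ ($D{\left(d,y \right)} = \left(-3 - 4\right) \left(-2\right) = \left(-7\right) \left(-2\right) = 14$)
$D^{2}{\left(\frac{1}{j{\left(1,-5 \right)} - 4},F{\left(0,-2 \right)} \right)} = 14^{2} = 196$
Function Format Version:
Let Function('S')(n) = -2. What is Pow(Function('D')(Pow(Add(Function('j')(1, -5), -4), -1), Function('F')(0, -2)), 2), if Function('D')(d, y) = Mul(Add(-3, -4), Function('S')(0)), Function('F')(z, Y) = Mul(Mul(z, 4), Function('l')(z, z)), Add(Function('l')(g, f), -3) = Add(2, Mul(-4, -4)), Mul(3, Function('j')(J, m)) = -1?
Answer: 196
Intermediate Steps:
Function('j')(J, m) = Rational(-1, 3) (Function('j')(J, m) = Mul(Rational(1, 3), -1) = Rational(-1, 3))
Function('l')(g, f) = 21 (Function('l')(g, f) = Add(3, Add(2, Mul(-4, -4))) = Add(3, Add(2, 16)) = Add(3, 18) = 21)
Function('F')(z, Y) = Mul(84, z) (Function('F')(z, Y) = Mul(Mul(z, 4), 21) = Mul(Mul(4, z), 21) = Mul(84, z))
Function('D')(d, y) = 14 (Function('D')(d, y) = Mul(Add(-3, -4), -2) = Mul(-7, -2) = 14)
Pow(Function('D')(Pow(Add(Function('j')(1, -5), -4), -1), Function('F')(0, -2)), 2) = Pow(14, 2) = 196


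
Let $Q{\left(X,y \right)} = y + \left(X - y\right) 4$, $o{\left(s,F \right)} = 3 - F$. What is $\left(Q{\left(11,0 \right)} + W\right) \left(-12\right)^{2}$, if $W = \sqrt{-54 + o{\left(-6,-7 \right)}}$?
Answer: $6336 + 288 i \sqrt{11} \approx 6336.0 + 955.19 i$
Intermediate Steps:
$W = 2 i \sqrt{11}$ ($W = \sqrt{-54 + \left(3 - -7\right)} = \sqrt{-54 + \left(3 + 7\right)} = \sqrt{-54 + 10} = \sqrt{-44} = 2 i \sqrt{11} \approx 6.6332 i$)
$Q{\left(X,y \right)} = - 3 y + 4 X$ ($Q{\left(X,y \right)} = y + \left(- 4 y + 4 X\right) = - 3 y + 4 X$)
$\left(Q{\left(11,0 \right)} + W\right) \left(-12\right)^{2} = \left(\left(\left(-3\right) 0 + 4 \cdot 11\right) + 2 i \sqrt{11}\right) \left(-12\right)^{2} = \left(\left(0 + 44\right) + 2 i \sqrt{11}\right) 144 = \left(44 + 2 i \sqrt{11}\right) 144 = 6336 + 288 i \sqrt{11}$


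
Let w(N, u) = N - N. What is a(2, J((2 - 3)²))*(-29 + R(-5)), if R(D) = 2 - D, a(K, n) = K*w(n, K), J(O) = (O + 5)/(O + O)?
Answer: 0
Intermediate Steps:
w(N, u) = 0
J(O) = (5 + O)/(2*O) (J(O) = (5 + O)/((2*O)) = (5 + O)*(1/(2*O)) = (5 + O)/(2*O))
a(K, n) = 0 (a(K, n) = K*0 = 0)
a(2, J((2 - 3)²))*(-29 + R(-5)) = 0*(-29 + (2 - 1*(-5))) = 0*(-29 + (2 + 5)) = 0*(-29 + 7) = 0*(-22) = 0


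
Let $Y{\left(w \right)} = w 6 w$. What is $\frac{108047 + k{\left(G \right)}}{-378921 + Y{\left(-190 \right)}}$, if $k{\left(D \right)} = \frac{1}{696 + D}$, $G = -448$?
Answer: $- \frac{26795657}{40255608} \approx -0.66564$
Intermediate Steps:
$Y{\left(w \right)} = 6 w^{2}$ ($Y{\left(w \right)} = 6 w w = 6 w^{2}$)
$\frac{108047 + k{\left(G \right)}}{-378921 + Y{\left(-190 \right)}} = \frac{108047 + \frac{1}{696 - 448}}{-378921 + 6 \left(-190\right)^{2}} = \frac{108047 + \frac{1}{248}}{-378921 + 6 \cdot 36100} = \frac{108047 + \frac{1}{248}}{-378921 + 216600} = \frac{26795657}{248 \left(-162321\right)} = \frac{26795657}{248} \left(- \frac{1}{162321}\right) = - \frac{26795657}{40255608}$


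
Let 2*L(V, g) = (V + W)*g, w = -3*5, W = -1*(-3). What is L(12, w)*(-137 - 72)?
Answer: 47025/2 ≈ 23513.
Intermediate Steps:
W = 3
w = -15
L(V, g) = g*(3 + V)/2 (L(V, g) = ((V + 3)*g)/2 = ((3 + V)*g)/2 = (g*(3 + V))/2 = g*(3 + V)/2)
L(12, w)*(-137 - 72) = ((½)*(-15)*(3 + 12))*(-137 - 72) = ((½)*(-15)*15)*(-209) = -225/2*(-209) = 47025/2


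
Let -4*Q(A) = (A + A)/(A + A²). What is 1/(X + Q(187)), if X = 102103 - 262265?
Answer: -376/60220913 ≈ -6.2437e-6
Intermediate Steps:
Q(A) = -A/(2*(A + A²)) (Q(A) = -(A + A)/(4*(A + A²)) = -2*A/(4*(A + A²)) = -A/(2*(A + A²)))
X = -160162
1/(X + Q(187)) = 1/(-160162 - 1/(2 + 2*187)) = 1/(-160162 - 1/(2 + 374)) = 1/(-160162 - 1/376) = 1/(-60220913/376) = -376/60220913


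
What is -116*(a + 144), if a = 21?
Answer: -19140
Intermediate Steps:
-116*(a + 144) = -116*(21 + 144) = -116*165 = -19140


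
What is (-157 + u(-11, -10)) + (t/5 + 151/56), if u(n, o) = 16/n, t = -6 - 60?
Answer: -520391/3080 ≈ -168.96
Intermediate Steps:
t = -66
(-157 + u(-11, -10)) + (t/5 + 151/56) = (-157 + 16/(-11)) + (-66/5 + 151/56) = (-157 + 16*(-1/11)) + (-66*1/5 + 151*(1/56)) = (-157 - 16/11) + (-66/5 + 151/56) = -1743/11 - 2941/280 = -520391/3080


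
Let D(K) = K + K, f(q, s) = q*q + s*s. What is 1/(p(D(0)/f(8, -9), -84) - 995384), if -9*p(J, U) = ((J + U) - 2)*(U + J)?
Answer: -3/2988560 ≈ -1.0038e-6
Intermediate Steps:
f(q, s) = q² + s²
D(K) = 2*K
p(J, U) = -(J + U)*(-2 + J + U)/9 (p(J, U) = -((J + U) - 2)*(U + J)/9 = -(-2 + J + U)*(J + U)/9 = -(J + U)*(-2 + J + U)/9)
1/(p(D(0)/f(8, -9), -84) - 995384) = 1/((-((2*0)/(8² + (-9)²))²/9 - ⅑*(-84)² + 2*((2*0)/(8² + (-9)²))/9 + (2/9)*(-84) - 2/9*(2*0)/(8² + (-9)²)*(-84)) - 995384) = 1/((-(0/(64 + 81))²/9 - ⅑*7056 + 2*(0/(64 + 81))/9 - 56/3 - 2/9*0/(64 + 81)*(-84)) - 995384) = 1/((-(0/145)²/9 - 784 + 2*(0/145)/9 - 56/3 - 2/9*0/145*(-84)) - 995384) = 1/((-(0*(1/145))²/9 - 784 + 2*(0*(1/145))/9 - 56/3 - 2/9*0*(1/145)*(-84)) - 995384) = 1/((-⅑*0² - 784 + (2/9)*0 - 56/3 - 2/9*0*(-84)) - 995384) = 1/((-⅑*0 - 784 + 0 - 56/3 + 0) - 995384) = 1/((0 - 784 + 0 - 56/3 + 0) - 995384) = 1/(-2408/3 - 995384) = 1/(-2988560/3) = -3/2988560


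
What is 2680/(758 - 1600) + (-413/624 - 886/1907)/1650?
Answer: -526316715911/165322254240 ≈ -3.1836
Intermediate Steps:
2680/(758 - 1600) + (-413/624 - 886/1907)/1650 = 2680/(-842) + (-413*1/624 - 886*1/1907)*(1/1650) = 2680*(-1/842) + (-413/624 - 886/1907)*(1/1650) = -1340/421 - 1340455/1189968*1/1650 = -1340/421 - 268091/392689440 = -526316715911/165322254240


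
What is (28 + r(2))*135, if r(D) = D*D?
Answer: 4320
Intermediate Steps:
r(D) = D²
(28 + r(2))*135 = (28 + 2²)*135 = (28 + 4)*135 = 32*135 = 4320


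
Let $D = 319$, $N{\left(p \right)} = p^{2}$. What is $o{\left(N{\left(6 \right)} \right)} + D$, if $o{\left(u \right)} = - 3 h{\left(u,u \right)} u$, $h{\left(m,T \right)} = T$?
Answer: $-3569$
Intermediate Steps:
$o{\left(u \right)} = - 3 u^{2}$ ($o{\left(u \right)} = - 3 u u = - 3 u^{2}$)
$o{\left(N{\left(6 \right)} \right)} + D = - 3 \left(6^{2}\right)^{2} + 319 = - 3 \cdot 36^{2} + 319 = \left(-3\right) 1296 + 319 = -3888 + 319 = -3569$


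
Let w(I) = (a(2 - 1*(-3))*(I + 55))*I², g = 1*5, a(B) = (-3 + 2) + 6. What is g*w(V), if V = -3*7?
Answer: 374850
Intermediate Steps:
a(B) = 5 (a(B) = -1 + 6 = 5)
g = 5
V = -21
w(I) = I²*(275 + 5*I) (w(I) = (5*(I + 55))*I² = (5*(55 + I))*I² = (275 + 5*I)*I² = I²*(275 + 5*I))
g*w(V) = 5*(5*(-21)²*(55 - 21)) = 5*(5*441*34) = 5*74970 = 374850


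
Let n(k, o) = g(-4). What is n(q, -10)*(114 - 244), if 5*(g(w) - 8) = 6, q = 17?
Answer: -1196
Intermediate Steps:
g(w) = 46/5 (g(w) = 8 + (⅕)*6 = 8 + 6/5 = 46/5)
n(k, o) = 46/5
n(q, -10)*(114 - 244) = 46*(114 - 244)/5 = (46/5)*(-130) = -1196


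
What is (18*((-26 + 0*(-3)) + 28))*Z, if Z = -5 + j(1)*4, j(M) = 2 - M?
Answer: -36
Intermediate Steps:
Z = -1 (Z = -5 + (2 - 1*1)*4 = -5 + (2 - 1)*4 = -5 + 1*4 = -5 + 4 = -1)
(18*((-26 + 0*(-3)) + 28))*Z = (18*((-26 + 0*(-3)) + 28))*(-1) = (18*((-26 + 0) + 28))*(-1) = (18*(-26 + 28))*(-1) = (18*2)*(-1) = 36*(-1) = -36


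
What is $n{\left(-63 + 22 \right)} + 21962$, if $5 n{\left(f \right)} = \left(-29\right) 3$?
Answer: $\frac{109723}{5} \approx 21945.0$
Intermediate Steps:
$n{\left(f \right)} = - \frac{87}{5}$ ($n{\left(f \right)} = \frac{\left(-29\right) 3}{5} = \frac{1}{5} \left(-87\right) = - \frac{87}{5}$)
$n{\left(-63 + 22 \right)} + 21962 = - \frac{87}{5} + 21962 = \frac{109723}{5}$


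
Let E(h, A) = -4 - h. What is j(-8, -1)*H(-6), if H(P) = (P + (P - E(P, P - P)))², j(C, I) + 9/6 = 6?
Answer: 882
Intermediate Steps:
j(C, I) = 9/2 (j(C, I) = -3/2 + 6 = 9/2)
H(P) = (4 + 3*P)² (H(P) = (P + (P - (-4 - P)))² = (P + (P + (4 + P)))² = (P + (4 + 2*P))² = (4 + 3*P)²)
j(-8, -1)*H(-6) = 9*(4 + 3*(-6))²/2 = 9*(4 - 18)²/2 = (9/2)*(-14)² = (9/2)*196 = 882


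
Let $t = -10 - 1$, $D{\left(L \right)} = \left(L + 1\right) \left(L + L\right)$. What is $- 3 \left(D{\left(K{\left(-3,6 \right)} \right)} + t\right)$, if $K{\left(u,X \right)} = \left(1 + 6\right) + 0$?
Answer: $-303$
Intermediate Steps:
$K{\left(u,X \right)} = 7$ ($K{\left(u,X \right)} = 7 + 0 = 7$)
$D{\left(L \right)} = 2 L \left(1 + L\right)$ ($D{\left(L \right)} = \left(1 + L\right) 2 L = 2 L \left(1 + L\right)$)
$t = -11$ ($t = -10 - 1 = -11$)
$- 3 \left(D{\left(K{\left(-3,6 \right)} \right)} + t\right) = - 3 \left(2 \cdot 7 \left(1 + 7\right) - 11\right) = - 3 \left(2 \cdot 7 \cdot 8 - 11\right) = - 3 \left(112 - 11\right) = \left(-3\right) 101 = -303$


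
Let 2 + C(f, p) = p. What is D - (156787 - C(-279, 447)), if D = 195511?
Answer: 39169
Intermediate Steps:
C(f, p) = -2 + p
D - (156787 - C(-279, 447)) = 195511 - (156787 - (-2 + 447)) = 195511 - (156787 - 1*445) = 195511 - (156787 - 445) = 195511 - 1*156342 = 195511 - 156342 = 39169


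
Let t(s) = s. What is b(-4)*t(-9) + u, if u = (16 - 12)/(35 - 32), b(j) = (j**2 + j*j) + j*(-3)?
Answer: -1184/3 ≈ -394.67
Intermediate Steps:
b(j) = -3*j + 2*j**2 (b(j) = (j**2 + j**2) - 3*j = 2*j**2 - 3*j = -3*j + 2*j**2)
u = 4/3 ≈ 1.3333
b(-4)*t(-9) + u = -4*(-3 + 2*(-4))*(-9) + 4/3 = -4*(-3 - 8)*(-9) + 4/3 = -4*(-11)*(-9) + 4/3 = 44*(-9) + 4/3 = -396 + 4/3 = -1184/3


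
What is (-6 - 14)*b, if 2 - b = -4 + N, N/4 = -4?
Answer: -440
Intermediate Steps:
N = -16 (N = 4*(-4) = -16)
b = 22 (b = 2 - (-4 - 16) = 2 - 1*(-20) = 2 + 20 = 22)
(-6 - 14)*b = (-6 - 14)*22 = -20*22 = -440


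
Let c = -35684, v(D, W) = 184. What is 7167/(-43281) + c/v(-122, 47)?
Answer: -128813161/663642 ≈ -194.10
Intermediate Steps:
7167/(-43281) + c/v(-122, 47) = 7167/(-43281) - 35684/184 = 7167*(-1/43281) - 35684*1/184 = -2389/14427 - 8921/46 = -128813161/663642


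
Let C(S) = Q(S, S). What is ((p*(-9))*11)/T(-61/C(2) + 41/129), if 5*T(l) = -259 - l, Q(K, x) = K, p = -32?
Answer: -817344/11807 ≈ -69.225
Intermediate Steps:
C(S) = S
T(l) = -259/5 - l/5 (T(l) = (-259 - l)/5 = -259/5 - l/5)
((p*(-9))*11)/T(-61/C(2) + 41/129) = (-32*(-9)*11)/(-259/5 - (-61/2 + 41/129)/5) = (288*11)/(-259/5 - (-61*1/2 + 41*(1/129))/5) = 3168/(-259/5 - (-61/2 + 41/129)/5) = 3168/(-259/5 - 1/5*(-7787/258)) = 3168/(-259/5 + 7787/1290) = 3168/(-11807/258) = 3168*(-258/11807) = -817344/11807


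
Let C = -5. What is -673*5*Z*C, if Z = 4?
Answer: 67300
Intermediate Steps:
-673*5*Z*C = -673*5*4*(-5) = -13460*(-5) = -673*(-100) = 67300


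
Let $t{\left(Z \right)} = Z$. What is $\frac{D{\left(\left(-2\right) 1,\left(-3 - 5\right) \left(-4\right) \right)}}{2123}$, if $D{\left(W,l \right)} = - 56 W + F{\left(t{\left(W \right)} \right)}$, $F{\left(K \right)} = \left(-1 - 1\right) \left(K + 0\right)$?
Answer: $\frac{116}{2123} \approx 0.05464$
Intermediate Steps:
$F{\left(K \right)} = - 2 K$
$D{\left(W,l \right)} = - 58 W$ ($D{\left(W,l \right)} = - 56 W - 2 W = - 58 W$)
$\frac{D{\left(\left(-2\right) 1,\left(-3 - 5\right) \left(-4\right) \right)}}{2123} = \frac{\left(-58\right) \left(\left(-2\right) 1\right)}{2123} = \left(-58\right) \left(-2\right) \frac{1}{2123} = 116 \cdot \frac{1}{2123} = \frac{116}{2123}$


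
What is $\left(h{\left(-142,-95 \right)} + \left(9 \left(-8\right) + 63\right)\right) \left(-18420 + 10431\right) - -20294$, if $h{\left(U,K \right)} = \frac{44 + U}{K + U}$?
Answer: $\frac{7022431}{79} \approx 88892.0$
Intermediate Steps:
$h{\left(U,K \right)} = \frac{44 + U}{K + U}$
$\left(h{\left(-142,-95 \right)} + \left(9 \left(-8\right) + 63\right)\right) \left(-18420 + 10431\right) - -20294 = \left(\frac{44 - 142}{-95 - 142} + \left(9 \left(-8\right) + 63\right)\right) \left(-18420 + 10431\right) - -20294 = \left(\frac{1}{-237} \left(-98\right) + \left(-72 + 63\right)\right) \left(-7989\right) + 20294 = \left(\left(- \frac{1}{237}\right) \left(-98\right) - 9\right) \left(-7989\right) + 20294 = \left(\frac{98}{237} - 9\right) \left(-7989\right) + 20294 = \left(- \frac{2035}{237}\right) \left(-7989\right) + 20294 = \frac{5419205}{79} + 20294 = \frac{7022431}{79}$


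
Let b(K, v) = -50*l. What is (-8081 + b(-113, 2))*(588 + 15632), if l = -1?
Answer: -130262820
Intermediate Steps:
b(K, v) = 50 (b(K, v) = -50*(-1) = 50)
(-8081 + b(-113, 2))*(588 + 15632) = (-8081 + 50)*(588 + 15632) = -8031*16220 = -130262820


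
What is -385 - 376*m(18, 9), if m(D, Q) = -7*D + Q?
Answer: 43607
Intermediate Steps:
m(D, Q) = Q - 7*D
-385 - 376*m(18, 9) = -385 - 376*(9 - 7*18) = -385 - 376*(9 - 126) = -385 - 376*(-117) = -385 + 43992 = 43607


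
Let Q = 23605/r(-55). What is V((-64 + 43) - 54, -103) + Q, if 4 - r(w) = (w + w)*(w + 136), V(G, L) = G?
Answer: -644945/8914 ≈ -72.352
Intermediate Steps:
r(w) = 4 - 2*w*(136 + w) (r(w) = 4 - (w + w)*(w + 136) = 4 - 2*w*(136 + w))
Q = 23605/8914 (Q = 23605/(4 - 272*(-55) - 2*(-55)²) = 23605/(4 + 14960 - 2*3025) = 23605/(4 + 14960 - 6050) = 23605/8914 ≈ 2.6481)
V((-64 + 43) - 54, -103) + Q = ((-64 + 43) - 54) + 23605/8914 = (-21 - 54) + 23605/8914 = -75 + 23605/8914 = -644945/8914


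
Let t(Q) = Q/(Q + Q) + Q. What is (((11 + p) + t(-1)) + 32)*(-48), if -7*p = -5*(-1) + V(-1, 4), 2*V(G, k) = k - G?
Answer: -13920/7 ≈ -1988.6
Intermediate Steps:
t(Q) = ½ + Q (t(Q) = Q/((2*Q)) + Q = (1/(2*Q))*Q + Q = ½ + Q)
V(G, k) = k/2 - G/2 (V(G, k) = (k - G)/2 = k/2 - G/2)
p = -15/14 (p = -(-5*(-1) + ((½)*4 - ½*(-1)))/7 = -(5 + (2 + ½))/7 = -(5 + 5/2)/7 = -⅐*15/2 = -15/14 ≈ -1.0714)
(((11 + p) + t(-1)) + 32)*(-48) = (((11 - 15/14) + (½ - 1)) + 32)*(-48) = ((139/14 - ½) + 32)*(-48) = (66/7 + 32)*(-48) = (290/7)*(-48) = -13920/7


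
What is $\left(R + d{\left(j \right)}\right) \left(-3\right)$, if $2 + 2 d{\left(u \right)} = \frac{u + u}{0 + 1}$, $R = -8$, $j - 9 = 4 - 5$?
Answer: $3$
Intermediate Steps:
$j = 8$ ($j = 9 + \left(4 - 5\right) = 9 - 1 = 8$)
$d{\left(u \right)} = -1 + u$ ($d{\left(u \right)} = -1 + \frac{\left(u + u\right) \frac{1}{0 + 1}}{2} = -1 + \frac{2 u 1^{-1}}{2} = -1 + \frac{2 u 1}{2} = -1 + \frac{2 u}{2} = -1 + u$)
$\left(R + d{\left(j \right)}\right) \left(-3\right) = \left(-8 + \left(-1 + 8\right)\right) \left(-3\right) = \left(-8 + 7\right) \left(-3\right) = \left(-1\right) \left(-3\right) = 3$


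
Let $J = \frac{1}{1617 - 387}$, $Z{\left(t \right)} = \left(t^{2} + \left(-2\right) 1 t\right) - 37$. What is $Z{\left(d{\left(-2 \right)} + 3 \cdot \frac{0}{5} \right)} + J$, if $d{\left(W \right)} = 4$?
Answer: $- \frac{35669}{1230} \approx -28.999$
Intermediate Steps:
$Z{\left(t \right)} = -37 + t^{2} - 2 t$ ($Z{\left(t \right)} = \left(t^{2} - 2 t\right) - 37 = -37 + t^{2} - 2 t$)
$J = \frac{1}{1230} \approx 0.00081301$
$Z{\left(d{\left(-2 \right)} + 3 \cdot \frac{0}{5} \right)} + J = \left(-37 + \left(4 + 3 \cdot \frac{0}{5}\right)^{2} - 2 \left(4 + 3 \cdot \frac{0}{5}\right)\right) + \frac{1}{1230} = \left(-37 + \left(4 + 3 \cdot 0 \cdot \frac{1}{5}\right)^{2} - 2 \left(4 + 3 \cdot 0 \cdot \frac{1}{5}\right)\right) + \frac{1}{1230} = \left(-37 + \left(4 + 3 \cdot 0\right)^{2} - 2 \left(4 + 3 \cdot 0\right)\right) + \frac{1}{1230} = \left(-37 + \left(4 + 0\right)^{2} - 2 \left(4 + 0\right)\right) + \frac{1}{1230} = \left(-37 + 4^{2} - 8\right) + \frac{1}{1230} = \left(-37 + 16 - 8\right) + \frac{1}{1230} = -29 + \frac{1}{1230} = - \frac{35669}{1230}$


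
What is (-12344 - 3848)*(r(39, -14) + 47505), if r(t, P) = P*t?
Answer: -760360128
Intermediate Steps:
(-12344 - 3848)*(r(39, -14) + 47505) = (-12344 - 3848)*(-14*39 + 47505) = -16192*(-546 + 47505) = -16192*46959 = -760360128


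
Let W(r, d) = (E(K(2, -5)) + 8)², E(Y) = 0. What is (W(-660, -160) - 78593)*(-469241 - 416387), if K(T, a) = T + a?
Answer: 69547481212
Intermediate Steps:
W(r, d) = 64 (W(r, d) = (0 + 8)² = 8² = 64)
(W(-660, -160) - 78593)*(-469241 - 416387) = (64 - 78593)*(-469241 - 416387) = -78529*(-885628) = 69547481212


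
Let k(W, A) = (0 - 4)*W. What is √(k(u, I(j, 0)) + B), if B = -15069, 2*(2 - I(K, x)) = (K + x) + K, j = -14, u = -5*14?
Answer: I*√14789 ≈ 121.61*I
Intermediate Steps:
u = -70
I(K, x) = 2 - K - x/2 (I(K, x) = 2 - ((K + x) + K)/2 = 2 - (x + 2*K)/2 = 2 + (-K - x/2) = 2 - K - x/2)
k(W, A) = -4*W
√(k(u, I(j, 0)) + B) = √(-4*(-70) - 15069) = √(280 - 15069) = √(-14789) = I*√14789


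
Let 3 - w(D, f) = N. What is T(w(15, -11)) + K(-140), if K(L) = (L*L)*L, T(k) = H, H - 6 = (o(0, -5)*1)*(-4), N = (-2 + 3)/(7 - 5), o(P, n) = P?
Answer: -2743994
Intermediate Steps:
N = ½ (N = 1/2 = 1*(½) = ½ ≈ 0.50000)
w(D, f) = 5/2 (w(D, f) = 3 - 1*½ = 3 - ½ = 5/2)
H = 6 (H = 6 + (0*1)*(-4) = 6 + 0*(-4) = 6 + 0 = 6)
T(k) = 6
K(L) = L³ (K(L) = L²*L = L³)
T(w(15, -11)) + K(-140) = 6 + (-140)³ = 6 - 2744000 = -2743994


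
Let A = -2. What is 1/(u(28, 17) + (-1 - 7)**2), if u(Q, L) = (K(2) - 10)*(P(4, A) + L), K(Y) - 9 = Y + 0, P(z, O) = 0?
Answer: 1/81 ≈ 0.012346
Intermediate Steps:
K(Y) = 9 + Y (K(Y) = 9 + (Y + 0) = 9 + Y)
u(Q, L) = L (u(Q, L) = ((9 + 2) - 10)*(0 + L) = (11 - 10)*L = 1*L = L)
1/(u(28, 17) + (-1 - 7)**2) = 1/(17 + (-1 - 7)**2) = 1/(17 + (-8)**2) = 1/(17 + 64) = 1/81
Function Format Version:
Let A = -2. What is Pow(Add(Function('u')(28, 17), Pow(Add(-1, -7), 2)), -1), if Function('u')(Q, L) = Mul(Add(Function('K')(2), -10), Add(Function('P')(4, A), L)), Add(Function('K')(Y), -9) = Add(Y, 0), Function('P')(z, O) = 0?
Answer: Rational(1, 81) ≈ 0.012346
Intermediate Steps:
Function('K')(Y) = Add(9, Y) (Function('K')(Y) = Add(9, Add(Y, 0)) = Add(9, Y))
Function('u')(Q, L) = L (Function('u')(Q, L) = Mul(Add(Add(9, 2), -10), Add(0, L)) = Mul(Add(11, -10), L) = Mul(1, L) = L)
Pow(Add(Function('u')(28, 17), Pow(Add(-1, -7), 2)), -1) = Pow(Add(17, Pow(Add(-1, -7), 2)), -1) = Pow(Add(17, Pow(-8, 2)), -1) = Pow(Add(17, 64), -1) = Pow(81, -1) = Rational(1, 81)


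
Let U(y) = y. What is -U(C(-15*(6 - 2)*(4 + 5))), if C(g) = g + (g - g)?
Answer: 540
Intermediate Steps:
C(g) = g (C(g) = g + 0 = g)
-U(C(-15*(6 - 2)*(4 + 5))) = -(-15)*(6 - 2)*(4 + 5) = -(-15)*4*9 = -(-15)*36 = -1*(-540) = 540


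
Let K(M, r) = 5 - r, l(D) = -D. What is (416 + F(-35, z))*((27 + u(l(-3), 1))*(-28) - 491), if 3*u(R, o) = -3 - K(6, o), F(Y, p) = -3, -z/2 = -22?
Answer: -1464085/3 ≈ -4.8803e+5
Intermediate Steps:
z = 44 (z = -2*(-22) = 44)
u(R, o) = -8/3 + o/3 (u(R, o) = (-3 - (5 - o))/3 = (-3 + (-5 + o))/3 = (-8 + o)/3 = -8/3 + o/3)
(416 + F(-35, z))*((27 + u(l(-3), 1))*(-28) - 491) = (416 - 3)*((27 + (-8/3 + (⅓)*1))*(-28) - 491) = 413*((27 + (-8/3 + ⅓))*(-28) - 491) = 413*((27 - 7/3)*(-28) - 491) = 413*((74/3)*(-28) - 491) = 413*(-2072/3 - 491) = 413*(-3545/3) = -1464085/3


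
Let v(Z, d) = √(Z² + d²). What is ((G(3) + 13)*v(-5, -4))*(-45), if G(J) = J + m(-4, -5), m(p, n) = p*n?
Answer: -1620*√41 ≈ -10373.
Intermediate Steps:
m(p, n) = n*p
G(J) = 20 + J (G(J) = J - 5*(-4) = J + 20 = 20 + J)
((G(3) + 13)*v(-5, -4))*(-45) = (((20 + 3) + 13)*√((-5)² + (-4)²))*(-45) = ((23 + 13)*√(25 + 16))*(-45) = (36*√41)*(-45) = -1620*√41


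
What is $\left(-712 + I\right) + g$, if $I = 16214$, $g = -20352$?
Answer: $-4850$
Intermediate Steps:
$\left(-712 + I\right) + g = \left(-712 + 16214\right) - 20352 = 15502 - 20352 = -4850$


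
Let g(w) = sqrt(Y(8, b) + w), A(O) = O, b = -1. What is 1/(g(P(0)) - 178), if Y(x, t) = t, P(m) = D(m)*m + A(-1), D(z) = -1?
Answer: -89/15843 - I*sqrt(2)/31686 ≈ -0.0056176 - 4.4632e-5*I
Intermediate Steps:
P(m) = -1 - m (P(m) = -m - 1 = -1 - m)
g(w) = sqrt(-1 + w)
1/(g(P(0)) - 178) = 1/(sqrt(-1 + (-1 - 1*0)) - 178) = 1/(sqrt(-1 + (-1 + 0)) - 178) = 1/(sqrt(-1 - 1) - 178) = 1/(sqrt(-2) - 178) = 1/(I*sqrt(2) - 178) = 1/(-178 + I*sqrt(2))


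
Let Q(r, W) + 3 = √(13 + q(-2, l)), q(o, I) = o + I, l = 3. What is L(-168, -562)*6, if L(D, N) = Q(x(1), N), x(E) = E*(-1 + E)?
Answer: -18 + 6*√14 ≈ 4.4499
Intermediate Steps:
q(o, I) = I + o
Q(r, W) = -3 + √14 (Q(r, W) = -3 + √(13 + (3 - 2)) = -3 + √(13 + 1) = -3 + √14)
L(D, N) = -3 + √14
L(-168, -562)*6 = (-3 + √14)*6 = -18 + 6*√14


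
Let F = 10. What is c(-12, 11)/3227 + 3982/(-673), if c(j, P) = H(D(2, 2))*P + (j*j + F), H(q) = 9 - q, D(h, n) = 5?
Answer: -12716660/2171771 ≈ -5.8554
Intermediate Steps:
c(j, P) = 10 + j**2 + 4*P (c(j, P) = (9 - 1*5)*P + (j*j + 10) = (9 - 5)*P + (j**2 + 10) = 4*P + (10 + j**2) = 10 + j**2 + 4*P)
c(-12, 11)/3227 + 3982/(-673) = (10 + (-12)**2 + 4*11)/3227 + 3982/(-673) = (10 + 144 + 44)*(1/3227) + 3982*(-1/673) = 198*(1/3227) - 3982/673 = 198/3227 - 3982/673 = -12716660/2171771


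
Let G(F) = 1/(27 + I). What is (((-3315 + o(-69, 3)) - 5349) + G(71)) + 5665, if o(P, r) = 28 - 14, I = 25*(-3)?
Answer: -143281/48 ≈ -2985.0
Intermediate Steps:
I = -75
o(P, r) = 14
G(F) = -1/48 (G(F) = 1/(27 - 75) = 1/(-48) = -1/48)
(((-3315 + o(-69, 3)) - 5349) + G(71)) + 5665 = (((-3315 + 14) - 5349) - 1/48) + 5665 = ((-3301 - 5349) - 1/48) + 5665 = (-8650 - 1/48) + 5665 = -415201/48 + 5665 = -143281/48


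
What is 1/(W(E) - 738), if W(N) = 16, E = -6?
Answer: -1/722 ≈ -0.0013850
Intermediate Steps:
1/(W(E) - 738) = 1/(16 - 738) = 1/(-722) = -1/722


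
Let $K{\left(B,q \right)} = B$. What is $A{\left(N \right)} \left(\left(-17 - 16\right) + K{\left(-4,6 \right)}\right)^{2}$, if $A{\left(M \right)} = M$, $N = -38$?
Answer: $-52022$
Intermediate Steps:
$A{\left(N \right)} \left(\left(-17 - 16\right) + K{\left(-4,6 \right)}\right)^{2} = - 38 \left(\left(-17 - 16\right) - 4\right)^{2} = - 38 \left(-33 - 4\right)^{2} = - 38 \left(-37\right)^{2} = \left(-38\right) 1369 = -52022$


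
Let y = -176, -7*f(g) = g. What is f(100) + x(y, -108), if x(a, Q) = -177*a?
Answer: 217964/7 ≈ 31138.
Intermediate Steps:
f(g) = -g/7
f(100) + x(y, -108) = -⅐*100 - 177*(-176) = -100/7 + 31152 = 217964/7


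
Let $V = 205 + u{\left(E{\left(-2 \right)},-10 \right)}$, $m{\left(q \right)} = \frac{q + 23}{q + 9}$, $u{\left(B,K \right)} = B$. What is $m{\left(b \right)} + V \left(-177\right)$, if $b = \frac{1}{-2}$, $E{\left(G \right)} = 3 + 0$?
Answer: $- \frac{625827}{17} \approx -36813.0$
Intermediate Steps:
$E{\left(G \right)} = 3$
$b = - \frac{1}{2} \approx -0.5$
$m{\left(q \right)} = \frac{23 + q}{9 + q}$
$V = 208$ ($V = 205 + 3 = 208$)
$m{\left(b \right)} + V \left(-177\right) = \frac{23 - \frac{1}{2}}{9 - \frac{1}{2}} + 208 \left(-177\right) = \frac{1}{\frac{17}{2}} \cdot \frac{45}{2} - 36816 = \frac{2}{17} \cdot \frac{45}{2} - 36816 = \frac{45}{17} - 36816 = - \frac{625827}{17}$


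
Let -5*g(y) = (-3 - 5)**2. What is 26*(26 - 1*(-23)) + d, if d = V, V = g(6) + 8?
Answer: 6346/5 ≈ 1269.2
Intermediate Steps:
g(y) = -64/5 (g(y) = -(-3 - 5)**2/5 = -1/5*(-8)**2 = -1/5*64 = -64/5)
V = -24/5 (V = -64/5 + 8 = -24/5 ≈ -4.8000)
d = -24/5 ≈ -4.8000
26*(26 - 1*(-23)) + d = 26*(26 - 1*(-23)) - 24/5 = 26*(26 + 23) - 24/5 = 26*49 - 24/5 = 1274 - 24/5 = 6346/5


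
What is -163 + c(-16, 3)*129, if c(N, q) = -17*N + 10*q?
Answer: 38795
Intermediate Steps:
-163 + c(-16, 3)*129 = -163 + (-17*(-16) + 10*3)*129 = -163 + (272 + 30)*129 = -163 + 302*129 = -163 + 38958 = 38795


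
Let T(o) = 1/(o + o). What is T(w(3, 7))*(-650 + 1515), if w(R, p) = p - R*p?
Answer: -865/28 ≈ -30.893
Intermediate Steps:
w(R, p) = p - R*p
T(o) = 1/(2*o)
T(w(3, 7))*(-650 + 1515) = (1/(2*((7*(1 - 1*3)))))*(-650 + 1515) = (1/(2*((7*(1 - 3)))))*865 = (1/(2*((7*(-2)))))*865 = ((½)/(-14))*865 = ((½)*(-1/14))*865 = -1/28*865 = -865/28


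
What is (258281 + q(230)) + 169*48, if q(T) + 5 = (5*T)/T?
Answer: 266393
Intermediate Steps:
q(T) = 0 (q(T) = -5 + (5*T)/T = -5 + 5 = 0)
(258281 + q(230)) + 169*48 = (258281 + 0) + 169*48 = 258281 + 8112 = 266393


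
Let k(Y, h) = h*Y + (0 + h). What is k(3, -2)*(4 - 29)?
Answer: 200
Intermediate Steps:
k(Y, h) = h + Y*h (k(Y, h) = Y*h + h = h + Y*h)
k(3, -2)*(4 - 29) = (-2*(1 + 3))*(4 - 29) = -2*4*(-25) = -8*(-25) = 200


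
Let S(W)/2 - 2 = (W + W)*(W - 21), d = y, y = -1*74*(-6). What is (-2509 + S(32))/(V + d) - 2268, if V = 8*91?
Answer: -2659193/1172 ≈ -2268.9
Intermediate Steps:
V = 728
y = 444 (y = -74*(-6) = 444)
d = 444
S(W) = 4 + 4*W*(-21 + W) (S(W) = 4 + 2*((W + W)*(W - 21)) = 4 + 2*((2*W)*(-21 + W)) = 4 + 2*(2*W*(-21 + W)) = 4 + 4*W*(-21 + W))
(-2509 + S(32))/(V + d) - 2268 = (-2509 + (4 - 84*32 + 4*32²))/(728 + 444) - 2268 = (-2509 + (4 - 2688 + 4*1024))/1172 - 2268 = (-2509 + (4 - 2688 + 4096))*(1/1172) - 2268 = (-2509 + 1412)*(1/1172) - 2268 = -1097*1/1172 - 2268 = -1097/1172 - 2268 = -2659193/1172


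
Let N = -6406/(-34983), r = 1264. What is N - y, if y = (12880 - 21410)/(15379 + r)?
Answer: 405020048/582222069 ≈ 0.69565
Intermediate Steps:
y = -8530/16643 (y = (12880 - 21410)/(15379 + 1264) = -8530/16643 ≈ -0.51253)
N = 6406/34983 (N = -6406*(-1/34983) = 6406/34983 ≈ 0.18312)
N - y = 6406/34983 - 1*(-8530/16643) = 6406/34983 + 8530/16643 = 405020048/582222069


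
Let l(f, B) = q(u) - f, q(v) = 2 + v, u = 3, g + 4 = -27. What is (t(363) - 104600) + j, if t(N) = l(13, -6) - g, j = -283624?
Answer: -388201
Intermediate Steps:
g = -31 (g = -4 - 27 = -31)
l(f, B) = 5 - f (l(f, B) = (2 + 3) - f = 5 - f)
t(N) = 23 (t(N) = (5 - 1*13) - 1*(-31) = (5 - 13) + 31 = -8 + 31 = 23)
(t(363) - 104600) + j = (23 - 104600) - 283624 = -104577 - 283624 = -388201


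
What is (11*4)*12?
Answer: 528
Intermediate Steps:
(11*4)*12 = 44*12 = 528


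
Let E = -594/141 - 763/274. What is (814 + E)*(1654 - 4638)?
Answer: -15505727868/6439 ≈ -2.4081e+6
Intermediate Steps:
E = -90113/12878 (E = -594*1/141 - 763*1/274 = -198/47 - 763/274 = -90113/12878 ≈ -6.9974)
(814 + E)*(1654 - 4638) = (814 - 90113/12878)*(1654 - 4638) = (10392579/12878)*(-2984) = -15505727868/6439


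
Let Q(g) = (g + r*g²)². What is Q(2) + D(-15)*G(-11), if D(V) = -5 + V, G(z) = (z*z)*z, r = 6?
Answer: 27296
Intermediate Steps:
G(z) = z³ (G(z) = z²*z = z³)
Q(g) = (g + 6*g²)²
Q(2) + D(-15)*G(-11) = 2²*(1 + 6*2)² + (-5 - 15)*(-11)³ = 4*(1 + 12)² - 20*(-1331) = 4*13² + 26620 = 4*169 + 26620 = 676 + 26620 = 27296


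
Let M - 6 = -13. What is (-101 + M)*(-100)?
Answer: 10800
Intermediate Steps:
M = -7 (M = 6 - 13 = -7)
(-101 + M)*(-100) = (-101 - 7)*(-100) = -108*(-100) = 10800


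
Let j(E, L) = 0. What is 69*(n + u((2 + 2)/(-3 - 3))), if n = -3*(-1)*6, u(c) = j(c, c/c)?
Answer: 1242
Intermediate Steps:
u(c) = 0
n = 18 (n = 3*6 = 18)
69*(n + u((2 + 2)/(-3 - 3))) = 69*(18 + 0) = 69*18 = 1242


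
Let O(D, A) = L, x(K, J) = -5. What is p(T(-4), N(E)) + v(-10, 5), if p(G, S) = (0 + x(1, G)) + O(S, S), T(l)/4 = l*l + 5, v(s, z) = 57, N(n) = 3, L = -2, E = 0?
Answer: 50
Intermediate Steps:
O(D, A) = -2
T(l) = 20 + 4*l² (T(l) = 4*(l*l + 5) = 4*(l² + 5) = 4*(5 + l²) = 20 + 4*l²)
p(G, S) = -7 (p(G, S) = (0 - 5) - 2 = -5 - 2 = -7)
p(T(-4), N(E)) + v(-10, 5) = -7 + 57 = 50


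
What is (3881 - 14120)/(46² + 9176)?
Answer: -3413/3764 ≈ -0.90675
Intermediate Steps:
(3881 - 14120)/(46² + 9176) = -10239/(2116 + 9176) = -10239/11292 = -10239*1/11292 = -3413/3764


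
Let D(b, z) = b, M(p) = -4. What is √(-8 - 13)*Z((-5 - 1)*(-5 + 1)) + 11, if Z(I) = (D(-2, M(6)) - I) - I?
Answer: 11 - 50*I*√21 ≈ 11.0 - 229.13*I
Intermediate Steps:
Z(I) = -2 - 2*I (Z(I) = (-2 - I) - I = -2 - 2*I)
√(-8 - 13)*Z((-5 - 1)*(-5 + 1)) + 11 = √(-8 - 13)*(-2 - 2*(-5 - 1)*(-5 + 1)) + 11 = √(-21)*(-2 - (-12)*(-4)) + 11 = (I*√21)*(-2 - 2*24) + 11 = (I*√21)*(-2 - 48) + 11 = (I*√21)*(-50) + 11 = -50*I*√21 + 11 = 11 - 50*I*√21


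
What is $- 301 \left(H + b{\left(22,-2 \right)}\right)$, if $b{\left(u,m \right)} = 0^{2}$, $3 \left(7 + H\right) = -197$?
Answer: $\frac{65618}{3} \approx 21873.0$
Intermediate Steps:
$H = - \frac{218}{3}$ ($H = -7 + \frac{1}{3} \left(-197\right) = -7 - \frac{197}{3} = - \frac{218}{3} \approx -72.667$)
$b{\left(u,m \right)} = 0$
$- 301 \left(H + b{\left(22,-2 \right)}\right) = - 301 \left(- \frac{218}{3} + 0\right) = \left(-301\right) \left(- \frac{218}{3}\right) = \frac{65618}{3}$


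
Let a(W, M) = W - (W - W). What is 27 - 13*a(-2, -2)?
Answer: 53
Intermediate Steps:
a(W, M) = W (a(W, M) = W - 1*0 = W + 0 = W)
27 - 13*a(-2, -2) = 27 - 13*(-2) = 27 + 26 = 53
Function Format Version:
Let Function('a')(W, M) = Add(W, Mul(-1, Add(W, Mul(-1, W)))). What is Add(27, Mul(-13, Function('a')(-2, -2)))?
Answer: 53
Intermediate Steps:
Function('a')(W, M) = W (Function('a')(W, M) = Add(W, Mul(-1, 0)) = Add(W, 0) = W)
Add(27, Mul(-13, Function('a')(-2, -2))) = Add(27, Mul(-13, -2)) = Add(27, 26) = 53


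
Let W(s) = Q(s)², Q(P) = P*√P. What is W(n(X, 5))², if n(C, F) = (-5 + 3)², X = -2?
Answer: 4096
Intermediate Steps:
Q(P) = P^(3/2)
n(C, F) = 4 (n(C, F) = (-2)² = 4)
W(s) = s³ (W(s) = (s^(3/2))² = s³)
W(n(X, 5))² = (4³)² = 64² = 4096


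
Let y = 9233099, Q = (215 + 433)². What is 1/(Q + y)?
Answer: 1/9653003 ≈ 1.0359e-7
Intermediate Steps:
Q = 419904 (Q = 648² = 419904)
1/(Q + y) = 1/(419904 + 9233099) = 1/9653003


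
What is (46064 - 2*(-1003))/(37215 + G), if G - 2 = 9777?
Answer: 24035/23497 ≈ 1.0229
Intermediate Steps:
G = 9779 (G = 2 + 9777 = 9779)
(46064 - 2*(-1003))/(37215 + G) = (46064 - 2*(-1003))/(37215 + 9779) = (46064 + 2006)/46994 = 48070*(1/46994) = 24035/23497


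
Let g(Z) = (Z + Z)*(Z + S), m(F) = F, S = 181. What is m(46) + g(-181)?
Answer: 46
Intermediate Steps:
g(Z) = 2*Z*(181 + Z) (g(Z) = (Z + Z)*(Z + 181) = (2*Z)*(181 + Z) = 2*Z*(181 + Z))
m(46) + g(-181) = 46 + 2*(-181)*(181 - 181) = 46 + 2*(-181)*0 = 46 + 0 = 46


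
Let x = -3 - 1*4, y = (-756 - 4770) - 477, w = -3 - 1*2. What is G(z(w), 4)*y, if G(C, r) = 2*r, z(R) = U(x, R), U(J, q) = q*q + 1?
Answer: -48024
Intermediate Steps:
w = -5 (w = -3 - 2 = -5)
y = -6003 (y = -5526 - 477 = -6003)
x = -7 (x = -3 - 4 = -7)
U(J, q) = 1 + q² (U(J, q) = q² + 1 = 1 + q²)
z(R) = 1 + R²
G(z(w), 4)*y = (2*4)*(-6003) = 8*(-6003) = -48024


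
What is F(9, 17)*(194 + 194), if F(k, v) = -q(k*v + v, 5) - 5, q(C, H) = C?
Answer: -67900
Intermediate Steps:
F(k, v) = -5 - v - k*v (F(k, v) = -(k*v + v) - 5 = -(v + k*v) - 5 = (-v - k*v) - 5 = -5 - v - k*v)
F(9, 17)*(194 + 194) = (-5 - 1*17*(1 + 9))*(194 + 194) = (-5 - 1*17*10)*388 = (-5 - 170)*388 = -175*388 = -67900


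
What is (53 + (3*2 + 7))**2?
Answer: 4356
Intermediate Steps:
(53 + (3*2 + 7))**2 = (53 + (6 + 7))**2 = (53 + 13)**2 = 66**2 = 4356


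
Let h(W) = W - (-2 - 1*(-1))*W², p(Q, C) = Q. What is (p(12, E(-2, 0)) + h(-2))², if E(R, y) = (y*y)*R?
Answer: 196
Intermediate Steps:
E(R, y) = R*y² (E(R, y) = y²*R = R*y²)
h(W) = W + W² (h(W) = W - (-2 + 1)*W² = W - (-1)*W² = W + W²)
(p(12, E(-2, 0)) + h(-2))² = (12 - 2*(1 - 2))² = (12 - 2*(-1))² = (12 + 2)² = 14² = 196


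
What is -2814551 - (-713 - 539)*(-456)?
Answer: -3385463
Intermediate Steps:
-2814551 - (-713 - 539)*(-456) = -2814551 - (-1252)*(-456) = -2814551 - 1*570912 = -2814551 - 570912 = -3385463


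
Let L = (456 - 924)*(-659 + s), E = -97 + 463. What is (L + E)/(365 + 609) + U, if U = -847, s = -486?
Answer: -144376/487 ≈ -296.46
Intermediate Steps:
E = 366
L = 535860 (L = (456 - 924)*(-659 - 486) = -468*(-1145) = 535860)
(L + E)/(365 + 609) + U = (535860 + 366)/(365 + 609) - 847 = 536226/974 - 847 = 536226*(1/974) - 847 = 268113/487 - 847 = -144376/487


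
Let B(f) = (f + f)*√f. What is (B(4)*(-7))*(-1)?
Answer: 112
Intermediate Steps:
B(f) = 2*f^(3/2) (B(f) = (2*f)*√f = 2*f^(3/2))
(B(4)*(-7))*(-1) = ((2*4^(3/2))*(-7))*(-1) = ((2*8)*(-7))*(-1) = (16*(-7))*(-1) = -112*(-1) = 112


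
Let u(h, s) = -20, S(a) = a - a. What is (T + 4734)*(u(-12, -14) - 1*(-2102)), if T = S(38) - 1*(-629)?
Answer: 11165766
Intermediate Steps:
S(a) = 0
T = 629 (T = 0 - 1*(-629) = 0 + 629 = 629)
(T + 4734)*(u(-12, -14) - 1*(-2102)) = (629 + 4734)*(-20 - 1*(-2102)) = 5363*(-20 + 2102) = 5363*2082 = 11165766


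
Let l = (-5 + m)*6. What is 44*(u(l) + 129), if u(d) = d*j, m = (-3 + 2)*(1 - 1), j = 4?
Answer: 396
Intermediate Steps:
m = 0 (m = -1*0 = 0)
l = -30 (l = (-5 + 0)*6 = -5*6 = -30)
u(d) = 4*d (u(d) = d*4 = 4*d)
44*(u(l) + 129) = 44*(4*(-30) + 129) = 44*(-120 + 129) = 44*9 = 396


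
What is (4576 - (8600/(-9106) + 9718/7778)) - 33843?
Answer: -518224960066/17706617 ≈ -29267.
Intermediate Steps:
(4576 - (8600/(-9106) + 9718/7778)) - 33843 = (4576 - (8600*(-1/9106) + 9718*(1/7778))) - 33843 = (4576 - (-4300/4553 + 4859/3889)) - 33843 = (4576 - 1*5400327/17706617) - 33843 = (4576 - 5400327/17706617) - 33843 = 81020079065/17706617 - 33843 = -518224960066/17706617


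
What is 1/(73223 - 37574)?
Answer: 1/35649 ≈ 2.8051e-5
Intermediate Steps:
1/(73223 - 37574) = 1/35649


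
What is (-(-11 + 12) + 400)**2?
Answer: 159201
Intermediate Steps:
(-(-11 + 12) + 400)**2 = (-1*1 + 400)**2 = (-1 + 400)**2 = 399**2 = 159201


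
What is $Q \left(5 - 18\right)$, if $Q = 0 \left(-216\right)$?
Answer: $0$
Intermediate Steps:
$Q = 0$
$Q \left(5 - 18\right) = 0 \left(5 - 18\right) = 0 \left(-13\right) = 0$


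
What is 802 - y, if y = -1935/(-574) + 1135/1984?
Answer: 454419951/569408 ≈ 798.06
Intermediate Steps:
y = 2245265/569408 (y = -1935*(-1/574) + 1135*(1/1984) = 1935/574 + 1135/1984 = 2245265/569408 ≈ 3.9432)
802 - y = 802 - 1*2245265/569408 = 802 - 2245265/569408 = 454419951/569408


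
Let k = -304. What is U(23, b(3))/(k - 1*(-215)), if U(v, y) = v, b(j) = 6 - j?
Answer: -23/89 ≈ -0.25843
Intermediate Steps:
U(23, b(3))/(k - 1*(-215)) = 23/(-304 - 1*(-215)) = 23/(-304 + 215) = 23/(-89) = 23*(-1/89) = -23/89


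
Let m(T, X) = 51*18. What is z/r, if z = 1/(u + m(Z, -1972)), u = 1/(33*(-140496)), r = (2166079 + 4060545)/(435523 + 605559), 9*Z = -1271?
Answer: 150838727193/828177149810986 ≈ 0.00018213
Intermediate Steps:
Z = -1271/9 (Z = (⅑)*(-1271) = -1271/9 ≈ -141.22)
m(T, X) = 918
r = 3113312/520541 (r = 6226624/1041082 = 6226624*(1/1041082) = 3113312/520541 ≈ 5.9809)
u = -1/4636368 (u = 1/(-4636368) = -1/4636368 ≈ -2.1569e-7)
z = 4636368/4256185823 (z = 1/(-1/4636368 + 918) = 1/(4256185823/4636368) = 4636368/4256185823 ≈ 0.0010893)
z/r = 4636368/(4256185823*(3113312/520541)) = (4636368/4256185823)*(520541/3113312) = 150838727193/828177149810986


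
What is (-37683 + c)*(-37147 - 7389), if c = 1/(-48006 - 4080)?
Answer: 43706667064052/26043 ≈ 1.6782e+9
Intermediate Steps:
c = -1/52086 (c = 1/(-52086) = -1/52086 ≈ -1.9199e-5)
(-37683 + c)*(-37147 - 7389) = (-37683 - 1/52086)*(-37147 - 7389) = -1962756739/52086*(-44536) = 43706667064052/26043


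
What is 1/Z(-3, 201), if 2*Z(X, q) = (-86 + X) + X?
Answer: -1/46 ≈ -0.021739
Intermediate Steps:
Z(X, q) = -43 + X (Z(X, q) = ((-86 + X) + X)/2 = (-86 + 2*X)/2 = -43 + X)
1/Z(-3, 201) = 1/(-43 - 3) = 1/(-46) = -1/46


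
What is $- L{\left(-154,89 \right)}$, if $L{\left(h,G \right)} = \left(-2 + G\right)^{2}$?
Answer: $-7569$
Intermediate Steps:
$- L{\left(-154,89 \right)} = - \left(-2 + 89\right)^{2} = - 87^{2} = \left(-1\right) 7569 = -7569$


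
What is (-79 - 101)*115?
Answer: -20700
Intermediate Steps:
(-79 - 101)*115 = -180*115 = -20700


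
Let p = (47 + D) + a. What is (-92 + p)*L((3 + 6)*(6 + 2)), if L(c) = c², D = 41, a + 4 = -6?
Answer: -72576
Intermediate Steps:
a = -10 (a = -4 - 6 = -10)
p = 78 (p = (47 + 41) - 10 = 88 - 10 = 78)
(-92 + p)*L((3 + 6)*(6 + 2)) = (-92 + 78)*((3 + 6)*(6 + 2))² = -14*(9*8)² = -14*72² = -14*5184 = -72576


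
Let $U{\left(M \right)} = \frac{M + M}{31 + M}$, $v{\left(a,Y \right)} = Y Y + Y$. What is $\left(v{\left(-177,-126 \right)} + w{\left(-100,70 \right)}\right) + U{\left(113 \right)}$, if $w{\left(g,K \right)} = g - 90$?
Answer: $\frac{1120433}{72} \approx 15562.0$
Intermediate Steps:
$w{\left(g,K \right)} = -90 + g$
$v{\left(a,Y \right)} = Y + Y^{2}$ ($v{\left(a,Y \right)} = Y^{2} + Y = Y + Y^{2}$)
$U{\left(M \right)} = \frac{2 M}{31 + M}$
$\left(v{\left(-177,-126 \right)} + w{\left(-100,70 \right)}\right) + U{\left(113 \right)} = \left(- 126 \left(1 - 126\right) - 190\right) + 2 \cdot 113 \frac{1}{31 + 113} = \left(\left(-126\right) \left(-125\right) - 190\right) + 2 \cdot 113 \cdot \frac{1}{144} = \left(15750 - 190\right) + 2 \cdot 113 \cdot \frac{1}{144} = 15560 + \frac{113}{72} = \frac{1120433}{72}$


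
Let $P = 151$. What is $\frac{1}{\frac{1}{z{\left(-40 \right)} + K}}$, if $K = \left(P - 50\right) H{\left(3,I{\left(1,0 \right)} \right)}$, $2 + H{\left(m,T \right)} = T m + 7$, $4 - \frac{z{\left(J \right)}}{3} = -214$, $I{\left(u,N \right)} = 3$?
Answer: $2068$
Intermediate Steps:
$z{\left(J \right)} = 654$ ($z{\left(J \right)} = 12 - -642 = 12 + 642 = 654$)
$H{\left(m,T \right)} = 5 + T m$ ($H{\left(m,T \right)} = -2 + \left(T m + 7\right) = -2 + \left(7 + T m\right) = 5 + T m$)
$K = 1414$ ($K = \left(151 - 50\right) \left(5 + 3 \cdot 3\right) = 101 \left(5 + 9\right) = 101 \cdot 14 = 1414$)
$\frac{1}{\frac{1}{z{\left(-40 \right)} + K}} = \frac{1}{\frac{1}{654 + 1414}} = \frac{1}{\frac{1}{2068}} = 2068$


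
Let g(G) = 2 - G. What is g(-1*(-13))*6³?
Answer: -2376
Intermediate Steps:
g(-1*(-13))*6³ = (2 - (-1)*(-13))*6³ = (2 - 1*13)*216 = (2 - 13)*216 = -11*216 = -2376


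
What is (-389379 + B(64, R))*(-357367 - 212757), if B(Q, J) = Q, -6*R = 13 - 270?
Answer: 221957825060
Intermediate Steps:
R = 257/6 (R = -(13 - 270)/6 = -⅙*(-257) = 257/6 ≈ 42.833)
(-389379 + B(64, R))*(-357367 - 212757) = (-389379 + 64)*(-357367 - 212757) = -389315*(-570124) = 221957825060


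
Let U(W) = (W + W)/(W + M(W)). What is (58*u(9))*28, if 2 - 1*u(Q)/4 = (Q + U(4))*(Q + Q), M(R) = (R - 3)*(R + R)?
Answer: -1117312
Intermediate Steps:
M(R) = 2*R*(-3 + R) (M(R) = (-3 + R)*(2*R) = 2*R*(-3 + R))
U(W) = 2*W/(W + 2*W*(-3 + W)) (U(W) = (W + W)/(W + 2*W*(-3 + W)) = (2*W)/(W + 2*W*(-3 + W)) = 2*W/(W + 2*W*(-3 + W)))
u(Q) = 8 - 8*Q*(⅔ + Q) (u(Q) = 8 - 4*(Q + 2/(-5 + 2*4))*(Q + Q) = 8 - 4*(Q + 2/(-5 + 8))*2*Q = 8 - 4*(Q + 2/3)*2*Q = 8 - 4*(Q + 2*(⅓))*2*Q = 8 - 4*(Q + ⅔)*2*Q = 8 - 4*(⅔ + Q)*2*Q = 8 - 8*Q*(⅔ + Q))
(58*u(9))*28 = (58*(8 - 8*9² - 16/3*9))*28 = (58*(8 - 8*81 - 48))*28 = (58*(8 - 648 - 48))*28 = (58*(-688))*28 = -39904*28 = -1117312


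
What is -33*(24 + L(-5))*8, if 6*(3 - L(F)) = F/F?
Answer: -7084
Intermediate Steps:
L(F) = 17/6 (L(F) = 3 - F/(6*F) = 3 - ⅙*1 = 3 - ⅙ = 17/6)
-33*(24 + L(-5))*8 = -33*(24 + 17/6)*8 = -33*161/6*8 = -1771/2*8 = -7084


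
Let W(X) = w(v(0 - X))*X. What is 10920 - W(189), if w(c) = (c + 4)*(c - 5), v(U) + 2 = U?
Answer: -6916308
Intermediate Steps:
v(U) = -2 + U
w(c) = (-5 + c)*(4 + c) (w(c) = (4 + c)*(-5 + c) = (-5 + c)*(4 + c))
W(X) = X*(-18 + X + (-2 - X)**2) (W(X) = (-20 + (-2 + (0 - X))**2 - (-2 + (0 - X)))*X = (-20 + (-2 - X)**2 - (-2 - X))*X = (-20 + (-2 - X)**2 + (2 + X))*X = (-18 + X + (-2 - X)**2)*X = X*(-18 + X + (-2 - X)**2))
10920 - W(189) = 10920 - 189*(-18 + 189 + (2 + 189)**2) = 10920 - 189*(-18 + 189 + 191**2) = 10920 - 189*(-18 + 189 + 36481) = 10920 - 189*36652 = 10920 - 1*6927228 = 10920 - 6927228 = -6916308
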